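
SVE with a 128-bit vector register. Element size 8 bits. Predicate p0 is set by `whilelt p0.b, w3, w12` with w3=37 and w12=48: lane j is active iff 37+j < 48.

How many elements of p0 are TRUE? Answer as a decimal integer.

128-bit reg / 8-bit elem → 16 lanes
active while 37+j < 48, i.e. j ∈ [0,11) capped at 16 ⇒ 11

vl = 11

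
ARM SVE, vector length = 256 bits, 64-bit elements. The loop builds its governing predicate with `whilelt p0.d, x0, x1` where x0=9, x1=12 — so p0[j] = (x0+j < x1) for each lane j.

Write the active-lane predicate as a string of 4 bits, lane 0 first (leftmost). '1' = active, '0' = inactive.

register lanes = 256/64 = 4
whilelt: lane j active iff 9+j < 12 → j < 3 → 3 active
bits (lane 0 leftmost): 1110

predicate = 1110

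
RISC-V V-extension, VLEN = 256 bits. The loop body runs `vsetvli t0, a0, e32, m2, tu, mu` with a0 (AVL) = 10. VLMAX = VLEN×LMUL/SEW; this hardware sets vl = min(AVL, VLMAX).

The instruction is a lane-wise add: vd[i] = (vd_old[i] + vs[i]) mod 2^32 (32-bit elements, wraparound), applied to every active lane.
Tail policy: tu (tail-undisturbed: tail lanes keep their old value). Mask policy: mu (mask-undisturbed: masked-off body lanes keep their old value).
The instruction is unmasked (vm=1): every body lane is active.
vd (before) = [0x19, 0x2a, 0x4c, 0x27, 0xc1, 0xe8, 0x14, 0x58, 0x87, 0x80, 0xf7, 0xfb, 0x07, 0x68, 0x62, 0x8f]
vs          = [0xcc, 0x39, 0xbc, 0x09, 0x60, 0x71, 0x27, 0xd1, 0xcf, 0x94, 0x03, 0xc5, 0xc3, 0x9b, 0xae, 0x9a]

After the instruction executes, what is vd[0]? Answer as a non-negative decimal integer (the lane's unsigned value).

vd[0] = 229

VLMAX = (256 × 2) / 32 = 16 lanes
vl ← min(10, 16) = 10
lane  0: add(0x19,0xcc) ⇒ 0xe5
lane  1: add(0x2a,0x39) ⇒ 0x63
lane  2: add(0x4c,0xbc) ⇒ 0x108
lane  3: add(0x27,0x09) ⇒ 0x30
lane  4: add(0xc1,0x60) ⇒ 0x121
lane  5: add(0xe8,0x71) ⇒ 0x159
lane  6: add(0x14,0x27) ⇒ 0x3b
lane  7: add(0x58,0xd1) ⇒ 0x129
lane  8: add(0x87,0xcf) ⇒ 0x156
lane  9: add(0x80,0x94) ⇒ 0x114
lane 10: tail/keep ⇒ 0xf7
lane 11: tail/keep ⇒ 0xfb
lane 12: tail/keep ⇒ 0x07
lane 13: tail/keep ⇒ 0x68
lane 14: tail/keep ⇒ 0x62
lane 15: tail/keep ⇒ 0x8f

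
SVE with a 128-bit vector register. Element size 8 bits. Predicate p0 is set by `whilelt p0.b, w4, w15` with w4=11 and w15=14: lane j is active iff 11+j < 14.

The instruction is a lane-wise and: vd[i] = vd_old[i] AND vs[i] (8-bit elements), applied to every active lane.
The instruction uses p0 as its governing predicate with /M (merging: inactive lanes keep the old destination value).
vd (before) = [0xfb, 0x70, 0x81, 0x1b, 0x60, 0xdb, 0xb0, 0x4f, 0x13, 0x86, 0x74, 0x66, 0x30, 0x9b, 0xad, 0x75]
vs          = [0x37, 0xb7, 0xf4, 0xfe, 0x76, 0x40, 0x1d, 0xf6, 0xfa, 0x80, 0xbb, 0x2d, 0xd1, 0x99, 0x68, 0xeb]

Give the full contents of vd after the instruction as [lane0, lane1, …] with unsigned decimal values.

lane count: 128 div 8 = 16
whilelt: lane j active iff 11+j < 14 → j < 3 → 3 active
vd[0] and(0xfb,0x37) -> 0x33
vd[1] and(0x70,0xb7) -> 0x30
vd[2] and(0x81,0xf4) -> 0x80
vd[3] tail/keep -> 0x1b
vd[4] tail/keep -> 0x60
vd[5] tail/keep -> 0xdb
vd[6] tail/keep -> 0xb0
vd[7] tail/keep -> 0x4f
vd[8] tail/keep -> 0x13
vd[9] tail/keep -> 0x86
vd[10] tail/keep -> 0x74
vd[11] tail/keep -> 0x66
vd[12] tail/keep -> 0x30
vd[13] tail/keep -> 0x9b
vd[14] tail/keep -> 0xad
vd[15] tail/keep -> 0x75

vd = [51, 48, 128, 27, 96, 219, 176, 79, 19, 134, 116, 102, 48, 155, 173, 117]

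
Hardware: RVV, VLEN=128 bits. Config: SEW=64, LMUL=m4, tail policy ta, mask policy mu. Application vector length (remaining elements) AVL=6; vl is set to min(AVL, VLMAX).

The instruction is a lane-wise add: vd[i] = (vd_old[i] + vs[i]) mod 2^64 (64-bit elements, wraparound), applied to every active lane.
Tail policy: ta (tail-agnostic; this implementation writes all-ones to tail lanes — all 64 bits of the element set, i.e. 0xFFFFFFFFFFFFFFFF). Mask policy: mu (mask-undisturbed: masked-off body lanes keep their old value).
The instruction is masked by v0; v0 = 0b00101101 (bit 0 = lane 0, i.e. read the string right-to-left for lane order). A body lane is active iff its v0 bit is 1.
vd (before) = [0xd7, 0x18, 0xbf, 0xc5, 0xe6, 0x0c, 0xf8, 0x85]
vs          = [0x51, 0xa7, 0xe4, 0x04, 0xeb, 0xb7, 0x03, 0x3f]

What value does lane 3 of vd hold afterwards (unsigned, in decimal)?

vd[3] = 201

VLMAX = (128 × 4) / 64 = 8 lanes
AVL=6 ≤ VLMAX=8, so vl = 6
[0] add(0xd7,0x51) = 0x128
[1] mask-off/keep = 0x18
[2] add(0xbf,0xe4) = 0x1a3
[3] add(0xc5,0x04) = 0xc9
[4] mask-off/keep = 0xe6
[5] add(0x0c,0xb7) = 0xc3
[6] tail/ones = 0xffffffffffffffff
[7] tail/ones = 0xffffffffffffffff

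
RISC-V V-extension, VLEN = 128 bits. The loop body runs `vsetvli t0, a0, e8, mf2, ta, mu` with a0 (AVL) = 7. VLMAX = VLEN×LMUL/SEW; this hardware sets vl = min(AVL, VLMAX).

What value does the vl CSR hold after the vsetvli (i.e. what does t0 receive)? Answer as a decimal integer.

lanes per group: 128·1/2/8 = 8
AVL=7 ≤ VLMAX=8, so vl = 7

vl = 7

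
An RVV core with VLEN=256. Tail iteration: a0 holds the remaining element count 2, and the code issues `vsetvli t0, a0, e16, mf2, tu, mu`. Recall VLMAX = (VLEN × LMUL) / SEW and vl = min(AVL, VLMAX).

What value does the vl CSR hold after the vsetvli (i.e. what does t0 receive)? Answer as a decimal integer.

vl = 2

lanes per group: 256·1/2/16 = 8
vl = min(AVL, VLMAX) = min(2, 8) = 2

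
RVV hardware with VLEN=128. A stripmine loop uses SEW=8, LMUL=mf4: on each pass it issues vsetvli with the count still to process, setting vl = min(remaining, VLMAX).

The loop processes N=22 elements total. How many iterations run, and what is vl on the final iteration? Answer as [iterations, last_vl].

VLMAX = VLEN×LMUL/SEW = 128×1/4/8 = 4
22 elements at 4/iter → 6 passes, remainder 2 on the last

[iterations, last_vl] = [6, 2]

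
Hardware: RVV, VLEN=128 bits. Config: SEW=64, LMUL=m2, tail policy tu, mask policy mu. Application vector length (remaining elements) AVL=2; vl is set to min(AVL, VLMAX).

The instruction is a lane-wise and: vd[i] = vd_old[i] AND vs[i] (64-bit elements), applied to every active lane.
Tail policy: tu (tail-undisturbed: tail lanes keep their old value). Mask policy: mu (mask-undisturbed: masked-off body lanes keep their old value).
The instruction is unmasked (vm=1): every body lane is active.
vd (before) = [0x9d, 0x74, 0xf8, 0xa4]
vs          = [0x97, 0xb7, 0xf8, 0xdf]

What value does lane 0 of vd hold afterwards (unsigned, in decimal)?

VLMAX = (128 × 2) / 64 = 4 lanes
vl ← min(2, 4) = 2
[0] and(0x9d,0x97) = 0x95
[1] and(0x74,0xb7) = 0x34
[2] tail/keep = 0xf8
[3] tail/keep = 0xa4

vd[0] = 149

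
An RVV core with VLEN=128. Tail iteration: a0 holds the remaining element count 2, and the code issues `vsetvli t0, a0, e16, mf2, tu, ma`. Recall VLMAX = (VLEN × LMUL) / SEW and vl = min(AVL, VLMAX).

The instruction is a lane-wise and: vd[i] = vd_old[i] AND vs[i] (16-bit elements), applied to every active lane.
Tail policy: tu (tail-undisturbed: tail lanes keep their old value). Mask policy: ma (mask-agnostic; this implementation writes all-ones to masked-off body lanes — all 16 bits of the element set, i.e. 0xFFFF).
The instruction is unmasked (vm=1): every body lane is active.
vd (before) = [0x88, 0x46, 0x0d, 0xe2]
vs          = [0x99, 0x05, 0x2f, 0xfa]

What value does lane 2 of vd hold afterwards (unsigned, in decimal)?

vd[2] = 13

VLMAX = (128 × 1/2) / 16 = 4 lanes
vl ← min(2, 4) = 2
[0] and(0x88,0x99) = 0x88
[1] and(0x46,0x05) = 0x04
[2] tail/keep = 0x0d
[3] tail/keep = 0xe2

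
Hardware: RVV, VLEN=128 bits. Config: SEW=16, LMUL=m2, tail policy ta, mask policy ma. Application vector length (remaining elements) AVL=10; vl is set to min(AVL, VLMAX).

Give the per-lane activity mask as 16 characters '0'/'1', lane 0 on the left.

VLMAX = (128 × 2) / 16 = 16 lanes
AVL=10 ≤ VLMAX=16, so vl = 10
bits (lane 0 leftmost): 1111111111000000

predicate = 1111111111000000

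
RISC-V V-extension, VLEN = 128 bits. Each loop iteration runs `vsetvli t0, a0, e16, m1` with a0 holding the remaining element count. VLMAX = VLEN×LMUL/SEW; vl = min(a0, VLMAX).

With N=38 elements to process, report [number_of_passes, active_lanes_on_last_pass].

[iterations, last_vl] = [5, 6]

VLMAX = VLEN×LMUL/SEW = 128×1/16 = 8
38 elements at 8/iter → 5 passes, remainder 6 on the last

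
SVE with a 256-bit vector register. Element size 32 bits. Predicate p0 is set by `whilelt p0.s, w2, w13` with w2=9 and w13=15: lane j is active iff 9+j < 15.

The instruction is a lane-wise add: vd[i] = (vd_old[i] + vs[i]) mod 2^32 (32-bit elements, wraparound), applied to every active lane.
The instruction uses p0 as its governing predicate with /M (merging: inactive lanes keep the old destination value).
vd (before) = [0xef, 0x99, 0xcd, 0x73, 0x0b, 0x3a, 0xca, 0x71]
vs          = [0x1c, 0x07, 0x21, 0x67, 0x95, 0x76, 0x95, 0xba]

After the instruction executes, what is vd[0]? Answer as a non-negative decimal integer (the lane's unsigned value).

vd[0] = 267

256-bit reg / 32-bit elem → 8 lanes
whilelt: lane j active iff 9+j < 15 → j < 6 → 6 active
  i=0: add(0xef,0x1c) → 267
  i=1: add(0x99,0x07) → 160
  i=2: add(0xcd,0x21) → 238
  i=3: add(0x73,0x67) → 218
  i=4: add(0x0b,0x95) → 160
  i=5: add(0x3a,0x76) → 176
  i=6: tail/keep → 202
  i=7: tail/keep → 113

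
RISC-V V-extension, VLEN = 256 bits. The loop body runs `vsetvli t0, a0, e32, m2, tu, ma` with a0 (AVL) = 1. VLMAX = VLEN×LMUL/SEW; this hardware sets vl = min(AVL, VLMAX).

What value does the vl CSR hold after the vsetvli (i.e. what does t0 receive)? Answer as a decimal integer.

vl = 1

VLMAX = VLEN×LMUL/SEW = 256×2/32 = 16
vl ← min(1, 16) = 1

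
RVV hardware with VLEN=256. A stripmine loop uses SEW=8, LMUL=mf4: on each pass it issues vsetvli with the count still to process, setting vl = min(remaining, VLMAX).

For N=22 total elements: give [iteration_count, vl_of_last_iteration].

[iterations, last_vl] = [3, 6]

VLMAX = VLEN×LMUL/SEW = 256×1/4/8 = 8
N=22: ⌈22/8⌉ = 3 iters; last vl = 22 − 2×8 = 6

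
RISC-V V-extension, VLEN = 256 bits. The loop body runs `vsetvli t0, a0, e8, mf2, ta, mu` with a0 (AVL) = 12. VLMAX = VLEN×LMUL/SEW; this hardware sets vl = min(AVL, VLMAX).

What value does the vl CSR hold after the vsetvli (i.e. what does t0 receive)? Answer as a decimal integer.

VLMAX = VLEN×LMUL/SEW = 256×1/2/8 = 16
vl = min(AVL, VLMAX) = min(12, 16) = 12

vl = 12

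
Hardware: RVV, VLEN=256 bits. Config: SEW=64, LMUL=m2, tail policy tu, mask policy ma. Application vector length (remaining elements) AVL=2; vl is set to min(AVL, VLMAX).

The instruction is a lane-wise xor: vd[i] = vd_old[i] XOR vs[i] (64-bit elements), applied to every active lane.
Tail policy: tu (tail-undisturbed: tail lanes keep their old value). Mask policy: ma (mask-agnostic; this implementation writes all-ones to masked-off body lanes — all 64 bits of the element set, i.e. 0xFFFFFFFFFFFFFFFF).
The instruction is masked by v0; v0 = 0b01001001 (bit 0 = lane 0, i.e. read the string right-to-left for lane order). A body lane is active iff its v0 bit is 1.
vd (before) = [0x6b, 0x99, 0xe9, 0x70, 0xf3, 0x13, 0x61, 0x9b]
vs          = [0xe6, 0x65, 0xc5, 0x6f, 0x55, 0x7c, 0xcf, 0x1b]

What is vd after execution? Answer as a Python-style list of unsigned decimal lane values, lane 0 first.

VLMAX = (256 × 2) / 64 = 8 lanes
AVL=2 ≤ VLMAX=8, so vl = 2
[0] xor(0x6b,0xe6) = 0x8d
[1] mask-off/ones = 0xffffffffffffffff
[2] tail/keep = 0xe9
[3] tail/keep = 0x70
[4] tail/keep = 0xf3
[5] tail/keep = 0x13
[6] tail/keep = 0x61
[7] tail/keep = 0x9b

vd = [141, 18446744073709551615, 233, 112, 243, 19, 97, 155]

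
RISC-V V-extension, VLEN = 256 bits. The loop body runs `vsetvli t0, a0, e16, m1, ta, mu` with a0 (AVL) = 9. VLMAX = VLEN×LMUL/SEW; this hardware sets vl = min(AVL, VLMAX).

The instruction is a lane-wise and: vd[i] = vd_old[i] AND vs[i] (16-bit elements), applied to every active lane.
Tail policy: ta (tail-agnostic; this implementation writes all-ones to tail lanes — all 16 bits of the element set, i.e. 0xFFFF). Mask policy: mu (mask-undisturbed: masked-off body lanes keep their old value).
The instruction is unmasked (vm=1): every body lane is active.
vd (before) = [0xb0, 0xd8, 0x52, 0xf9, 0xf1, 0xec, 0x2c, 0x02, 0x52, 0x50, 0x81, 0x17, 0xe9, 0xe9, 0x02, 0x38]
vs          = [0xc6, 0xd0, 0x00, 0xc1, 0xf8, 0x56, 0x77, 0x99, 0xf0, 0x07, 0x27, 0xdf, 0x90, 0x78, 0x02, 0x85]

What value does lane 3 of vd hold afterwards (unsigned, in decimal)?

VLMAX = VLEN×LMUL/SEW = 256×1/16 = 16
AVL=9 ≤ VLMAX=16, so vl = 9
  i=0: and(0xb0,0xc6) → 128
  i=1: and(0xd8,0xd0) → 208
  i=2: and(0x52,0x00) → 0
  i=3: and(0xf9,0xc1) → 193
  i=4: and(0xf1,0xf8) → 240
  i=5: and(0xec,0x56) → 68
  i=6: and(0x2c,0x77) → 36
  i=7: and(0x02,0x99) → 0
  i=8: and(0x52,0xf0) → 80
  i=9: tail/ones → 65535
  i=10: tail/ones → 65535
  i=11: tail/ones → 65535
  i=12: tail/ones → 65535
  i=13: tail/ones → 65535
  i=14: tail/ones → 65535
  i=15: tail/ones → 65535

vd[3] = 193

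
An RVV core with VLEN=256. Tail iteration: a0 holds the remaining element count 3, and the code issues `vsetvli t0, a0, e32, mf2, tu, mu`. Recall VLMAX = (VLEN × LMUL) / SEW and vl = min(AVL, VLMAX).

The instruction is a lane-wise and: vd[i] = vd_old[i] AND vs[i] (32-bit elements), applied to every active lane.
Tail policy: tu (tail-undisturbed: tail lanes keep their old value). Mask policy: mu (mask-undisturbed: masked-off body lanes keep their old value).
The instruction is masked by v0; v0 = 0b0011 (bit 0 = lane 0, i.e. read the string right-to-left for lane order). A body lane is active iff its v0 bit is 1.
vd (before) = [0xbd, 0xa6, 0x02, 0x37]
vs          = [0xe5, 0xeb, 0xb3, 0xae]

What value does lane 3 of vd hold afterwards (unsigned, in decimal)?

VLMAX = (256 × 1/2) / 32 = 4 lanes
vl = min(AVL, VLMAX) = min(3, 4) = 3
[0] and(0xbd,0xe5) = 0xa5
[1] and(0xa6,0xeb) = 0xa2
[2] mask-off/keep = 0x02
[3] tail/keep = 0x37

vd[3] = 55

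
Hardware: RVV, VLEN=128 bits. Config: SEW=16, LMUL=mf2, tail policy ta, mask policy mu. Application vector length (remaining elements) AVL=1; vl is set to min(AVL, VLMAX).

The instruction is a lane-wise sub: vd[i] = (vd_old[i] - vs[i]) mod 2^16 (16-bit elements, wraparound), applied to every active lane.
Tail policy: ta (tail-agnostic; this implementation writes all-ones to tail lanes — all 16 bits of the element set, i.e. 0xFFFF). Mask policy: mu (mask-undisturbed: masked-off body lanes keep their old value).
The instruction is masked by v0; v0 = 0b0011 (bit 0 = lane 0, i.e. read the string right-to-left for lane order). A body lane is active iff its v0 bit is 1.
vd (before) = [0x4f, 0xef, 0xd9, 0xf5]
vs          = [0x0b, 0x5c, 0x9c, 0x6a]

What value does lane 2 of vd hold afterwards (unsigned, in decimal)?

VLMAX = (128 × 1/2) / 16 = 4 lanes
vl = min(AVL, VLMAX) = min(1, 4) = 1
lane  0: sub(0x4f,0x0b) ⇒ 0x44
lane  1: tail/ones ⇒ 0xffff
lane  2: tail/ones ⇒ 0xffff
lane  3: tail/ones ⇒ 0xffff

vd[2] = 65535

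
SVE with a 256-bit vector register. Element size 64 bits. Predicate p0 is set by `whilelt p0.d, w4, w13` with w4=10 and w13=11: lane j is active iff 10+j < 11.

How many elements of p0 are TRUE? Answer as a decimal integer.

vl = 1

register lanes = 256/64 = 4
p0[j] = (10+j < 11); true for j=0..0 → 1 lanes set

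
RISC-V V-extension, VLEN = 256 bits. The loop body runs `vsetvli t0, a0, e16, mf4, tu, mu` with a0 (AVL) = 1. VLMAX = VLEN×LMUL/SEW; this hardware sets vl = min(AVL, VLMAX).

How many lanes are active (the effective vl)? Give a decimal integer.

lanes per group: 256·1/4/16 = 4
vl ← min(1, 4) = 1

vl = 1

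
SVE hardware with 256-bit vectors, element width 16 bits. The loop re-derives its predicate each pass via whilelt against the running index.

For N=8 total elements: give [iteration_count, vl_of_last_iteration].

lane count: 256 div 16 = 16
iterations = ceil(8/16) = 1; final-pass vl = 8

[iterations, last_vl] = [1, 8]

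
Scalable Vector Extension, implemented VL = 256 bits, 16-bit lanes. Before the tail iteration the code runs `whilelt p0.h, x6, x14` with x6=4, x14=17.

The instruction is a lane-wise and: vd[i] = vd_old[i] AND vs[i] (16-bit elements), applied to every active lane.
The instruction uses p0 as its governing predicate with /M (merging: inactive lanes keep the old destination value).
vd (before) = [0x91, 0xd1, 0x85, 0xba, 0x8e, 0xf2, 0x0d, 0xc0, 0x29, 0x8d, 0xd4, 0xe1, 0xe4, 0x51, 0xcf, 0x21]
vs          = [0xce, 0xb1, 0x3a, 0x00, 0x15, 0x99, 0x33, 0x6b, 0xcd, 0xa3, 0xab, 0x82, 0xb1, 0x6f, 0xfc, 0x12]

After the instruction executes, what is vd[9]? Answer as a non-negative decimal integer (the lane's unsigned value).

lane count: 256 div 16 = 16
active while 4+j < 17, i.e. j ∈ [0,13) capped at 16 ⇒ 13
lane  0: and(0x91,0xce) ⇒ 0x80
lane  1: and(0xd1,0xb1) ⇒ 0x91
lane  2: and(0x85,0x3a) ⇒ 0x00
lane  3: and(0xba,0x00) ⇒ 0x00
lane  4: and(0x8e,0x15) ⇒ 0x04
lane  5: and(0xf2,0x99) ⇒ 0x90
lane  6: and(0x0d,0x33) ⇒ 0x01
lane  7: and(0xc0,0x6b) ⇒ 0x40
lane  8: and(0x29,0xcd) ⇒ 0x09
lane  9: and(0x8d,0xa3) ⇒ 0x81
lane 10: and(0xd4,0xab) ⇒ 0x80
lane 11: and(0xe1,0x82) ⇒ 0x80
lane 12: and(0xe4,0xb1) ⇒ 0xa0
lane 13: tail/keep ⇒ 0x51
lane 14: tail/keep ⇒ 0xcf
lane 15: tail/keep ⇒ 0x21

vd[9] = 129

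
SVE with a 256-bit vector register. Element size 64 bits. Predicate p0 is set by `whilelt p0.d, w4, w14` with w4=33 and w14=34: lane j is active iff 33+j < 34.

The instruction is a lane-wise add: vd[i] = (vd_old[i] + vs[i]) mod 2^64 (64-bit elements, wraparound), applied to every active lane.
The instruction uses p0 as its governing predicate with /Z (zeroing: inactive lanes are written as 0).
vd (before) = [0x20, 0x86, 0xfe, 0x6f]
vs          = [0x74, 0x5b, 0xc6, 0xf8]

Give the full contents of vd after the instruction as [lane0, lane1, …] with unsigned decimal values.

lane count: 256 div 64 = 4
whilelt: lane j active iff 33+j < 34 → j < 1 → 1 active
lane  0: add(0x20,0x74) ⇒ 0x94
lane  1: tail/zero ⇒ 0x00
lane  2: tail/zero ⇒ 0x00
lane  3: tail/zero ⇒ 0x00

vd = [148, 0, 0, 0]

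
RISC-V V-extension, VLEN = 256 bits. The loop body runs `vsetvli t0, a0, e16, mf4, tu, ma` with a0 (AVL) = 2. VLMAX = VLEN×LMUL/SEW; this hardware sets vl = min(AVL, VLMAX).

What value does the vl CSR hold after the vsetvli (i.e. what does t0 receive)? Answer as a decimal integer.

vl = 2

VLMAX = VLEN×LMUL/SEW = 256×1/4/16 = 4
AVL=2 ≤ VLMAX=4, so vl = 2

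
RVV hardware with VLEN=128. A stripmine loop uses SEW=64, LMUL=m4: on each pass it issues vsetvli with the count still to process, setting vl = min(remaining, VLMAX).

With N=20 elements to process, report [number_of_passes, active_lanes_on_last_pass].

[iterations, last_vl] = [3, 4]

VLMAX = VLEN×LMUL/SEW = 128×4/64 = 8
N=20: ⌈20/8⌉ = 3 iters; last vl = 20 − 2×8 = 4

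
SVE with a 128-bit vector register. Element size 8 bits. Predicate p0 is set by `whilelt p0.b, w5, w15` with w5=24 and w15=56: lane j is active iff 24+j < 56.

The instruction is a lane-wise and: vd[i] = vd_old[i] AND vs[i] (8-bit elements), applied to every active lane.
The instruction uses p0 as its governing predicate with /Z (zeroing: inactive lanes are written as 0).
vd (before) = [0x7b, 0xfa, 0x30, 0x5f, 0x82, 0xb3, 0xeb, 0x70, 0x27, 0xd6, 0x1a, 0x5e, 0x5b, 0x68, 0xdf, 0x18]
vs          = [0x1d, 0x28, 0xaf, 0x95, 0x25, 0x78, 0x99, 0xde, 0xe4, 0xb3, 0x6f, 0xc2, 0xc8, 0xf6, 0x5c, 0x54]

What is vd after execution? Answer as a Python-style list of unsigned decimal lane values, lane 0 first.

vd = [25, 40, 32, 21, 0, 48, 137, 80, 36, 146, 10, 66, 72, 96, 92, 16]

128-bit reg / 8-bit elem → 16 lanes
whilelt: lane j active iff 24+j < 56 → j < 32 → 16 active
[0] and(0x7b,0x1d) = 0x19
[1] and(0xfa,0x28) = 0x28
[2] and(0x30,0xaf) = 0x20
[3] and(0x5f,0x95) = 0x15
[4] and(0x82,0x25) = 0x00
[5] and(0xb3,0x78) = 0x30
[6] and(0xeb,0x99) = 0x89
[7] and(0x70,0xde) = 0x50
[8] and(0x27,0xe4) = 0x24
[9] and(0xd6,0xb3) = 0x92
[10] and(0x1a,0x6f) = 0x0a
[11] and(0x5e,0xc2) = 0x42
[12] and(0x5b,0xc8) = 0x48
[13] and(0x68,0xf6) = 0x60
[14] and(0xdf,0x5c) = 0x5c
[15] and(0x18,0x54) = 0x10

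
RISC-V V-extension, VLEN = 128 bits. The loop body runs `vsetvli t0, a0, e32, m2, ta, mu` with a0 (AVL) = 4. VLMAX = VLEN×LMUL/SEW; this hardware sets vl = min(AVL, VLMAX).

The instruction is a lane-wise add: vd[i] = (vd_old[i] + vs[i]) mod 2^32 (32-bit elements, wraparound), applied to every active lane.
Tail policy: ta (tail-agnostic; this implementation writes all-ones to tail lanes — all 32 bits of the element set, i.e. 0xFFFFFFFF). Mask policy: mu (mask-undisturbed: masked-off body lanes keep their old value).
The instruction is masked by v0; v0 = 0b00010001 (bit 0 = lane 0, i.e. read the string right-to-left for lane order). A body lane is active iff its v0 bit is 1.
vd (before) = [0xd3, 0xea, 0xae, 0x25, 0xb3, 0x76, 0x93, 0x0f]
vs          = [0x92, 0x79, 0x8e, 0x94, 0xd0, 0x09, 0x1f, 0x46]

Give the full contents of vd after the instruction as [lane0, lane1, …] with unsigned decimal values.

VLMAX = VLEN×LMUL/SEW = 128×2/32 = 8
vl ← min(4, 8) = 4
vd[0] add(0xd3,0x92) -> 0x165
vd[1] mask-off/keep -> 0xea
vd[2] mask-off/keep -> 0xae
vd[3] mask-off/keep -> 0x25
vd[4] tail/ones -> 0xffffffff
vd[5] tail/ones -> 0xffffffff
vd[6] tail/ones -> 0xffffffff
vd[7] tail/ones -> 0xffffffff

vd = [357, 234, 174, 37, 4294967295, 4294967295, 4294967295, 4294967295]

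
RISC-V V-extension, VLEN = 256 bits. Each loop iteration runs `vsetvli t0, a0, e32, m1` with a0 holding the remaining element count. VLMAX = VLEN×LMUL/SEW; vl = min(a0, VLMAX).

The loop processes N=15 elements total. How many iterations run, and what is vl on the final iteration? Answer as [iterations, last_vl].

VLMAX = VLEN×LMUL/SEW = 256×1/32 = 8
N=15: ⌈15/8⌉ = 2 iters; last vl = 15 − 1×8 = 7

[iterations, last_vl] = [2, 7]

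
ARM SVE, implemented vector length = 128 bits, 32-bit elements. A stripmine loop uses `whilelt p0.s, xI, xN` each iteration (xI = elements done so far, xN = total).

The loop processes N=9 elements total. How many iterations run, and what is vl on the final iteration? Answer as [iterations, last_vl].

[iterations, last_vl] = [3, 1]

128-bit reg / 32-bit elem → 4 lanes
N=9: ⌈9/4⌉ = 3 iters; last vl = 9 − 2×4 = 1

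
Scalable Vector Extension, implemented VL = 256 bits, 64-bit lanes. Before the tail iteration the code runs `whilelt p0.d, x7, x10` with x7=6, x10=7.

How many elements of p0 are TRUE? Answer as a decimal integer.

vl = 1

256-bit reg / 64-bit elem → 4 lanes
whilelt: lane j active iff 6+j < 7 → j < 1 → 1 active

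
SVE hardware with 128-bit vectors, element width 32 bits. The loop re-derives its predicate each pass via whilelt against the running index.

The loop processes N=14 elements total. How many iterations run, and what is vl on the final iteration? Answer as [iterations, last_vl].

register lanes = 128/32 = 4
iterations = ceil(14/4) = 4; final-pass vl = 2

[iterations, last_vl] = [4, 2]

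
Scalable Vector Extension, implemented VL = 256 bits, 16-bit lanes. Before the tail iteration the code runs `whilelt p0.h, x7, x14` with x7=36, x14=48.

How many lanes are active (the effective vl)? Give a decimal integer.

lane count: 256 div 16 = 16
whilelt: lane j active iff 36+j < 48 → j < 12 → 12 active

vl = 12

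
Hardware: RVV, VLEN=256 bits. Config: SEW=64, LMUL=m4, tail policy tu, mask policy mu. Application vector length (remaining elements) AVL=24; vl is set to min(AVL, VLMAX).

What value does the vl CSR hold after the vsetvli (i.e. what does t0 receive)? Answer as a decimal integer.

vl = 16

lanes per group: 256·4/64 = 16
vl = min(AVL, VLMAX) = min(24, 16) = 16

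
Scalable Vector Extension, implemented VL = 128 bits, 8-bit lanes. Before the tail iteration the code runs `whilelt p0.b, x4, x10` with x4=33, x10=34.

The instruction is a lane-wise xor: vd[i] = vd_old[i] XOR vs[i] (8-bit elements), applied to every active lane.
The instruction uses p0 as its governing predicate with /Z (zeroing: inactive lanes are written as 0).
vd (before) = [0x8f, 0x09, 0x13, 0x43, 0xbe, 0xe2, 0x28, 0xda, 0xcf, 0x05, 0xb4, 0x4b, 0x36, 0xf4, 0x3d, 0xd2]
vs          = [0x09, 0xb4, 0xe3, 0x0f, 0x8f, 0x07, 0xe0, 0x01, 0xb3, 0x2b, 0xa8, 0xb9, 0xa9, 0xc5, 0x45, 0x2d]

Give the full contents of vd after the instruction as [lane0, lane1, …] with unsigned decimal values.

vd = [134, 0, 0, 0, 0, 0, 0, 0, 0, 0, 0, 0, 0, 0, 0, 0]

register lanes = 128/8 = 16
p0[j] = (33+j < 34); true for j=0..0 → 1 lanes set
lane  0: xor(0x8f,0x09) ⇒ 0x86
lane  1: tail/zero ⇒ 0x00
lane  2: tail/zero ⇒ 0x00
lane  3: tail/zero ⇒ 0x00
lane  4: tail/zero ⇒ 0x00
lane  5: tail/zero ⇒ 0x00
lane  6: tail/zero ⇒ 0x00
lane  7: tail/zero ⇒ 0x00
lane  8: tail/zero ⇒ 0x00
lane  9: tail/zero ⇒ 0x00
lane 10: tail/zero ⇒ 0x00
lane 11: tail/zero ⇒ 0x00
lane 12: tail/zero ⇒ 0x00
lane 13: tail/zero ⇒ 0x00
lane 14: tail/zero ⇒ 0x00
lane 15: tail/zero ⇒ 0x00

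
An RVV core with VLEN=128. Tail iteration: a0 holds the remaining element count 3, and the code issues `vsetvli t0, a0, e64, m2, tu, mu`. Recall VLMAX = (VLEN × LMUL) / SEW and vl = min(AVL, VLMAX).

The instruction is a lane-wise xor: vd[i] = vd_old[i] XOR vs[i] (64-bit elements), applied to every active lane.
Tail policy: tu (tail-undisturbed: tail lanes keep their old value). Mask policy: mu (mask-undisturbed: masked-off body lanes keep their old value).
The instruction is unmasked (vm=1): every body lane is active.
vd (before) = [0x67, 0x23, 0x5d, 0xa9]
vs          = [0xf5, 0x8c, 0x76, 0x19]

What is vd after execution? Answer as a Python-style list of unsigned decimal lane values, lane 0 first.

vd = [146, 175, 43, 169]

VLMAX = (128 × 2) / 64 = 4 lanes
vl ← min(3, 4) = 3
vd[0] xor(0x67,0xf5) -> 0x92
vd[1] xor(0x23,0x8c) -> 0xaf
vd[2] xor(0x5d,0x76) -> 0x2b
vd[3] tail/keep -> 0xa9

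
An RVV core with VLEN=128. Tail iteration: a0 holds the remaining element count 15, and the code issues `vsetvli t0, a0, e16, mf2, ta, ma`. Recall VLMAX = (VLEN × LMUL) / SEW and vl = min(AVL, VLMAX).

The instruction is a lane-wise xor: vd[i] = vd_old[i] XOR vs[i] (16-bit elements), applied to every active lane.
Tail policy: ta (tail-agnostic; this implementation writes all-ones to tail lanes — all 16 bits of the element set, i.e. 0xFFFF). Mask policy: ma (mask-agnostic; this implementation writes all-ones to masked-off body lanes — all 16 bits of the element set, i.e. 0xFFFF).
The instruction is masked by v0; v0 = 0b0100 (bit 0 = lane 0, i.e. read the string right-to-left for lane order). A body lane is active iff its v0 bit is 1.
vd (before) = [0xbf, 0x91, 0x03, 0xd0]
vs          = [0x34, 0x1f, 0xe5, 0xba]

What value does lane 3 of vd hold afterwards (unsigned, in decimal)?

VLMAX = VLEN×LMUL/SEW = 128×1/2/16 = 4
vl ← min(15, 4) = 4
  i=0: mask-off/ones → 65535
  i=1: mask-off/ones → 65535
  i=2: xor(0x03,0xe5) → 230
  i=3: mask-off/ones → 65535

vd[3] = 65535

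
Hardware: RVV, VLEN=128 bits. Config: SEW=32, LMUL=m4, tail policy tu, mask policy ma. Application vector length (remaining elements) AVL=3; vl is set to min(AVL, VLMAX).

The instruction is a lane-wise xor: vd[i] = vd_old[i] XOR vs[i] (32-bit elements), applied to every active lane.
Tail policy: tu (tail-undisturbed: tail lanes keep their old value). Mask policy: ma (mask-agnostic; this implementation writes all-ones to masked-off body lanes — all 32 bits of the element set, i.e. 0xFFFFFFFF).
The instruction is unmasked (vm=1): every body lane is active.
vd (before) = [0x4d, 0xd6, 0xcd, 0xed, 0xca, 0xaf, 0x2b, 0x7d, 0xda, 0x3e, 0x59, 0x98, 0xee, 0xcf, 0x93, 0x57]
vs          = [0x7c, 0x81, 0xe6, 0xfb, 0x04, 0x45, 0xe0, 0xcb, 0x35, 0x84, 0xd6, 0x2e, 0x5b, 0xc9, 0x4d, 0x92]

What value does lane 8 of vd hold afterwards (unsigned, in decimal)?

VLMAX = VLEN×LMUL/SEW = 128×4/32 = 16
AVL=3 ≤ VLMAX=16, so vl = 3
lane  0: xor(0x4d,0x7c) ⇒ 0x31
lane  1: xor(0xd6,0x81) ⇒ 0x57
lane  2: xor(0xcd,0xe6) ⇒ 0x2b
lane  3: tail/keep ⇒ 0xed
lane  4: tail/keep ⇒ 0xca
lane  5: tail/keep ⇒ 0xaf
lane  6: tail/keep ⇒ 0x2b
lane  7: tail/keep ⇒ 0x7d
lane  8: tail/keep ⇒ 0xda
lane  9: tail/keep ⇒ 0x3e
lane 10: tail/keep ⇒ 0x59
lane 11: tail/keep ⇒ 0x98
lane 12: tail/keep ⇒ 0xee
lane 13: tail/keep ⇒ 0xcf
lane 14: tail/keep ⇒ 0x93
lane 15: tail/keep ⇒ 0x57

vd[8] = 218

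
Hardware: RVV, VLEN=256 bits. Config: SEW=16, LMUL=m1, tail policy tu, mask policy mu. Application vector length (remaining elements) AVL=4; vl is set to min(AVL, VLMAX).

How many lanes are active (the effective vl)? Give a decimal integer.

VLMAX = (256 × 1) / 16 = 16 lanes
vl = min(AVL, VLMAX) = min(4, 16) = 4

vl = 4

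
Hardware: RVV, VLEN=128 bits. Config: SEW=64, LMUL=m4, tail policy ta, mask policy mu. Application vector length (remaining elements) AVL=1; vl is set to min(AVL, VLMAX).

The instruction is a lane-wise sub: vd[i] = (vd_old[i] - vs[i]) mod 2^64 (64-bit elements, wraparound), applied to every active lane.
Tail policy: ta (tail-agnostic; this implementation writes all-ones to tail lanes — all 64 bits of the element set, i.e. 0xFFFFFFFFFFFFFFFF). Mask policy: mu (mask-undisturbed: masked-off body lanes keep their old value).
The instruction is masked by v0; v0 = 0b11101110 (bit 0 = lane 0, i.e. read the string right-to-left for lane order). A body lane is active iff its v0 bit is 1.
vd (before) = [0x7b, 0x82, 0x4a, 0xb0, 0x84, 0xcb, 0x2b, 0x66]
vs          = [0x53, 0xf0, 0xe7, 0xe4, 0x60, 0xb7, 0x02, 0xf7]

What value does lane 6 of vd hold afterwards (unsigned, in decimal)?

VLMAX = (128 × 4) / 64 = 8 lanes
AVL=1 ≤ VLMAX=8, so vl = 1
vd[0] mask-off/keep -> 0x7b
vd[1] tail/ones -> 0xffffffffffffffff
vd[2] tail/ones -> 0xffffffffffffffff
vd[3] tail/ones -> 0xffffffffffffffff
vd[4] tail/ones -> 0xffffffffffffffff
vd[5] tail/ones -> 0xffffffffffffffff
vd[6] tail/ones -> 0xffffffffffffffff
vd[7] tail/ones -> 0xffffffffffffffff

vd[6] = 18446744073709551615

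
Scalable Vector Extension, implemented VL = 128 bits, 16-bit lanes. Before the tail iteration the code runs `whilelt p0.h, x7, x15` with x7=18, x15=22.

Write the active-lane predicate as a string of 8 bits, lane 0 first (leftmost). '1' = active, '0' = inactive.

predicate = 11110000

128-bit reg / 16-bit elem → 8 lanes
p0[j] = (18+j < 22); true for j=0..3 → 4 lanes set
bits (lane 0 leftmost): 11110000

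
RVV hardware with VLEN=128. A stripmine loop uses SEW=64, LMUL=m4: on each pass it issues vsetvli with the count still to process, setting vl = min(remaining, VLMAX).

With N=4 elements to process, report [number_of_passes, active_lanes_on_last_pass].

lanes per group: 128·4/64 = 8
N=4: ⌈4/8⌉ = 1 iters; last vl = 4 − 0×8 = 4

[iterations, last_vl] = [1, 4]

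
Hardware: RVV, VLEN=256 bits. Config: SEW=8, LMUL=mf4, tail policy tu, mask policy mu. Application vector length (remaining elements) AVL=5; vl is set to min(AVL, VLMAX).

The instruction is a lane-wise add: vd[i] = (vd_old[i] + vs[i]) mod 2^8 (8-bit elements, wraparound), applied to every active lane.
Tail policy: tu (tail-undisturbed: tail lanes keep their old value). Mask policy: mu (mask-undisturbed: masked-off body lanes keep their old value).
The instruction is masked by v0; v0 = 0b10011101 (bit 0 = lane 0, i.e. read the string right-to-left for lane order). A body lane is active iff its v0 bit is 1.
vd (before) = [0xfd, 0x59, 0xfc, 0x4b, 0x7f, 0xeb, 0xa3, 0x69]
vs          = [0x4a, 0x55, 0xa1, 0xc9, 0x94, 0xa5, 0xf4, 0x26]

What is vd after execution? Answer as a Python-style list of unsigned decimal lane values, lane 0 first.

vd = [71, 89, 157, 20, 19, 235, 163, 105]

lanes per group: 256·1/4/8 = 8
vl ← min(5, 8) = 5
vd[0] add(0xfd,0x4a) -> 0x47
vd[1] mask-off/keep -> 0x59
vd[2] add(0xfc,0xa1) -> 0x9d
vd[3] add(0x4b,0xc9) -> 0x14
vd[4] add(0x7f,0x94) -> 0x13
vd[5] tail/keep -> 0xeb
vd[6] tail/keep -> 0xa3
vd[7] tail/keep -> 0x69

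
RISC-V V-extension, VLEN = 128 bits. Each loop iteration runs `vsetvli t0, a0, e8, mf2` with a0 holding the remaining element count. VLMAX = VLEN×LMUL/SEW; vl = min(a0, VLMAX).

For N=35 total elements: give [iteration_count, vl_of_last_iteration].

VLMAX = VLEN×LMUL/SEW = 128×1/2/8 = 8
iterations = ceil(35/8) = 5; final-pass vl = 3

[iterations, last_vl] = [5, 3]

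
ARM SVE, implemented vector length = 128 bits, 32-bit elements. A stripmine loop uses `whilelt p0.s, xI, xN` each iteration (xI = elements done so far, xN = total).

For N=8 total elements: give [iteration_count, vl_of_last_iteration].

[iterations, last_vl] = [2, 4]

register lanes = 128/32 = 4
iterations = ceil(8/4) = 2; final-pass vl = 4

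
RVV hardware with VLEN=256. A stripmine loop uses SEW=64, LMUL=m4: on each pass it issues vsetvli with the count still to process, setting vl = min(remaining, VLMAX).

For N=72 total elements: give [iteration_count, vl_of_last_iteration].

[iterations, last_vl] = [5, 8]

VLMAX = (256 × 4) / 64 = 16 lanes
N=72: ⌈72/16⌉ = 5 iters; last vl = 72 − 4×16 = 8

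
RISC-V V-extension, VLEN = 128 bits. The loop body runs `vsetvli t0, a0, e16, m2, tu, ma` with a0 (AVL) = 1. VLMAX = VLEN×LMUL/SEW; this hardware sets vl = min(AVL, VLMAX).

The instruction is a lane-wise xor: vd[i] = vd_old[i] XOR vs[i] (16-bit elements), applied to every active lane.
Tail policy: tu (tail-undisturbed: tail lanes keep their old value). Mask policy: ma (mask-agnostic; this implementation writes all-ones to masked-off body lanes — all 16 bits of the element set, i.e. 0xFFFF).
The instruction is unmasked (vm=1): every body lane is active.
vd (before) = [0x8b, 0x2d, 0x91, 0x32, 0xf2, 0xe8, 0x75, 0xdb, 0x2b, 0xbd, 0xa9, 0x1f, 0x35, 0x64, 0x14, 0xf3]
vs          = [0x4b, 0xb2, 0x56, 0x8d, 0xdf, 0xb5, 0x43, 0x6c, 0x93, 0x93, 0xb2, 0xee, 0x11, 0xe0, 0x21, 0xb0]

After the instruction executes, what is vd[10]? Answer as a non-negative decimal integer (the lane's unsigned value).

VLMAX = VLEN×LMUL/SEW = 128×2/16 = 16
AVL=1 ≤ VLMAX=16, so vl = 1
[0] xor(0x8b,0x4b) = 0xc0
[1] tail/keep = 0x2d
[2] tail/keep = 0x91
[3] tail/keep = 0x32
[4] tail/keep = 0xf2
[5] tail/keep = 0xe8
[6] tail/keep = 0x75
[7] tail/keep = 0xdb
[8] tail/keep = 0x2b
[9] tail/keep = 0xbd
[10] tail/keep = 0xa9
[11] tail/keep = 0x1f
[12] tail/keep = 0x35
[13] tail/keep = 0x64
[14] tail/keep = 0x14
[15] tail/keep = 0xf3

vd[10] = 169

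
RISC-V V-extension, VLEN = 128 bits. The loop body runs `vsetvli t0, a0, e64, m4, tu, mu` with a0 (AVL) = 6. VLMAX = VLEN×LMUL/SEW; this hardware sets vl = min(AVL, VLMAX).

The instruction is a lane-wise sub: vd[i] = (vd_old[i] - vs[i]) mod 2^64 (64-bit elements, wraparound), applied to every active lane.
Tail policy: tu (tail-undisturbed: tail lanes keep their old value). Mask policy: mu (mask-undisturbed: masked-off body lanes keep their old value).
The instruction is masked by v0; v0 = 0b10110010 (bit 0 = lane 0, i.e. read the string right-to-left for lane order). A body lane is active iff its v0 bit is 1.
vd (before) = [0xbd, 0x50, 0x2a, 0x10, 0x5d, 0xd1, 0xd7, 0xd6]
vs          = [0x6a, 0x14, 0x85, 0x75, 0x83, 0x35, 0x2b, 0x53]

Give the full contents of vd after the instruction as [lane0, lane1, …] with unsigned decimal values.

VLMAX = VLEN×LMUL/SEW = 128×4/64 = 8
AVL=6 ≤ VLMAX=8, so vl = 6
vd[0] mask-off/keep -> 0xbd
vd[1] sub(0x50,0x14) -> 0x3c
vd[2] mask-off/keep -> 0x2a
vd[3] mask-off/keep -> 0x10
vd[4] sub(0x5d,0x83) -> 0xffffffffffffffda
vd[5] sub(0xd1,0x35) -> 0x9c
vd[6] tail/keep -> 0xd7
vd[7] tail/keep -> 0xd6

vd = [189, 60, 42, 16, 18446744073709551578, 156, 215, 214]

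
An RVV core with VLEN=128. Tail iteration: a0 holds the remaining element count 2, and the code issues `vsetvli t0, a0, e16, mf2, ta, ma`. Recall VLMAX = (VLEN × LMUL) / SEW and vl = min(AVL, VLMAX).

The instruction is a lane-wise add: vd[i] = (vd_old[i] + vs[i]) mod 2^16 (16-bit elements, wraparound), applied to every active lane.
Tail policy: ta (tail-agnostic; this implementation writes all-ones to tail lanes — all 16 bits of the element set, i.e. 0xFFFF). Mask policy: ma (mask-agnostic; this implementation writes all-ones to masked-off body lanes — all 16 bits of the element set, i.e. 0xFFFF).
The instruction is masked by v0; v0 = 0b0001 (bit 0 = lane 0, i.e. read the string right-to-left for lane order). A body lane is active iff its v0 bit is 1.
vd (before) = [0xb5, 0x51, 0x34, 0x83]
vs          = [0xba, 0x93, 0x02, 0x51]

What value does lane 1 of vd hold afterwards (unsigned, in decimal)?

vd[1] = 65535

VLMAX = VLEN×LMUL/SEW = 128×1/2/16 = 4
vl ← min(2, 4) = 2
  i=0: add(0xb5,0xba) → 367
  i=1: mask-off/ones → 65535
  i=2: tail/ones → 65535
  i=3: tail/ones → 65535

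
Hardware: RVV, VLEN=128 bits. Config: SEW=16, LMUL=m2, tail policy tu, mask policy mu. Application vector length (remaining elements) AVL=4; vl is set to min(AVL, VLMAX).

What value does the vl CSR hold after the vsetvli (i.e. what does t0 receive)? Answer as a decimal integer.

vl = 4

lanes per group: 128·2/16 = 16
vl = min(AVL, VLMAX) = min(4, 16) = 4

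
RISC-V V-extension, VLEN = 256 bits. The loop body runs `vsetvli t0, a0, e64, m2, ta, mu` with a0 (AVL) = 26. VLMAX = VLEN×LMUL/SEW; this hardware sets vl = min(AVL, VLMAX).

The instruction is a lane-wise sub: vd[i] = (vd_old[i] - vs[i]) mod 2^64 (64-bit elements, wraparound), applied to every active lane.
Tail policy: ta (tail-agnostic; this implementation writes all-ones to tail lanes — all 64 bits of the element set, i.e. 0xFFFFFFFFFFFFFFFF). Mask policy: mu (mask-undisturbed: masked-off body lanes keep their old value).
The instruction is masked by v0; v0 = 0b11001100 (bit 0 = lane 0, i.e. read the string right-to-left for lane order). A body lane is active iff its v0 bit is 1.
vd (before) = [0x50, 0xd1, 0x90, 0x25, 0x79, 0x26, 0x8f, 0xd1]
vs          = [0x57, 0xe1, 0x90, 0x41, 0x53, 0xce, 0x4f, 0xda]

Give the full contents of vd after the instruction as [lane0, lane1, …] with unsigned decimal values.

vd = [80, 209, 0, 18446744073709551588, 121, 38, 64, 18446744073709551607]

VLMAX = (256 × 2) / 64 = 8 lanes
vl ← min(26, 8) = 8
[0] mask-off/keep = 0x50
[1] mask-off/keep = 0xd1
[2] sub(0x90,0x90) = 0x00
[3] sub(0x25,0x41) = 0xffffffffffffffe4
[4] mask-off/keep = 0x79
[5] mask-off/keep = 0x26
[6] sub(0x8f,0x4f) = 0x40
[7] sub(0xd1,0xda) = 0xfffffffffffffff7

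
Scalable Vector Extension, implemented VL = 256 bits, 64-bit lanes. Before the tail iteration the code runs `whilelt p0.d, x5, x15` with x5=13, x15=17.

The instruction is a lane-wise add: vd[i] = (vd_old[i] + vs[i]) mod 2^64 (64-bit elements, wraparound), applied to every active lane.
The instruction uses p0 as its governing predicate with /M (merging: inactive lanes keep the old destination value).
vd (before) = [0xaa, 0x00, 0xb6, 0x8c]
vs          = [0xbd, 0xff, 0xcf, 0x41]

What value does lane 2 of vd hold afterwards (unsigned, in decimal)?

vd[2] = 389

256-bit reg / 64-bit elem → 4 lanes
whilelt: lane j active iff 13+j < 17 → j < 4 → 4 active
lane  0: add(0xaa,0xbd) ⇒ 0x167
lane  1: add(0x00,0xff) ⇒ 0xff
lane  2: add(0xb6,0xcf) ⇒ 0x185
lane  3: add(0x8c,0x41) ⇒ 0xcd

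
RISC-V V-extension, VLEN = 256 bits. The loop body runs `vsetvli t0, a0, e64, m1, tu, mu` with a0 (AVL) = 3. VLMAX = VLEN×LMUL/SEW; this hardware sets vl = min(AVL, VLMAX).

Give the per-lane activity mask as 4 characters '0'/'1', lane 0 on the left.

predicate = 1110

VLMAX = VLEN×LMUL/SEW = 256×1/64 = 4
AVL=3 ≤ VLMAX=4, so vl = 3
bits (lane 0 leftmost): 1110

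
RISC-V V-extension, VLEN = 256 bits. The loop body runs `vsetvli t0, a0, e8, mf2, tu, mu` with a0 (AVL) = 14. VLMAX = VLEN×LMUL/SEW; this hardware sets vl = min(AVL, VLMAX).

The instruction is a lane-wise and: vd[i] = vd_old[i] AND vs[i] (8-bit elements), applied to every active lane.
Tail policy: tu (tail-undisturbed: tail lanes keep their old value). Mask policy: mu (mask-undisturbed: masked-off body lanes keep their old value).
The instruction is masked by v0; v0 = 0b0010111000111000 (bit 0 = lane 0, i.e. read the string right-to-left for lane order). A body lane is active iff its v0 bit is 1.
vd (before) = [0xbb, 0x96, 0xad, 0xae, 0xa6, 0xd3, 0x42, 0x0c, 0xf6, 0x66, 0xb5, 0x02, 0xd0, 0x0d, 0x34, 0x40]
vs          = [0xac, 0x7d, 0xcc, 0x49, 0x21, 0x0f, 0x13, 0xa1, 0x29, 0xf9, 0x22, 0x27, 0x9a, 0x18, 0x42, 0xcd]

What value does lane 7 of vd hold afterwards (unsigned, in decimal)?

VLMAX = (256 × 1/2) / 8 = 16 lanes
AVL=14 ≤ VLMAX=16, so vl = 14
lane  0: mask-off/keep ⇒ 0xbb
lane  1: mask-off/keep ⇒ 0x96
lane  2: mask-off/keep ⇒ 0xad
lane  3: and(0xae,0x49) ⇒ 0x08
lane  4: and(0xa6,0x21) ⇒ 0x20
lane  5: and(0xd3,0x0f) ⇒ 0x03
lane  6: mask-off/keep ⇒ 0x42
lane  7: mask-off/keep ⇒ 0x0c
lane  8: mask-off/keep ⇒ 0xf6
lane  9: and(0x66,0xf9) ⇒ 0x60
lane 10: and(0xb5,0x22) ⇒ 0x20
lane 11: and(0x02,0x27) ⇒ 0x02
lane 12: mask-off/keep ⇒ 0xd0
lane 13: and(0x0d,0x18) ⇒ 0x08
lane 14: tail/keep ⇒ 0x34
lane 15: tail/keep ⇒ 0x40

vd[7] = 12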